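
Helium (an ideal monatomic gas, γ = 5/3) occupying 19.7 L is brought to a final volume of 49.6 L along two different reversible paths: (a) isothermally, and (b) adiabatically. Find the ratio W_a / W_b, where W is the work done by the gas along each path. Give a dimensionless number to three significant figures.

W_a / W_b ≈ 1.34

Path (a) isothermal: W = P₁V₁ ln(V₂/V₁) → W_a/(P₁V₁) = 0.9234.
Path (b) adiabatic: W = P₁V₁(1 − (V₁/V₂)^(γ−1))/(γ−1) → W_b/(P₁V₁) = 0.6895.
W_a / W_b = 0.9234 / 0.6895 = 1.339.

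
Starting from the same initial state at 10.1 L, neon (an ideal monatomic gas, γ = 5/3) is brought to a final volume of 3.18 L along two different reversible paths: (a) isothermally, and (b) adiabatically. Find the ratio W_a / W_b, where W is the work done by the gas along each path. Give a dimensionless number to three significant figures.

Path (a) isothermal: W = P₁V₁ ln(V₂/V₁) → W_a/(P₁V₁) = -1.156.
Path (b) adiabatic: W = P₁V₁(1 − (V₁/V₂)^(γ−1))/(γ−1) → W_b/(P₁V₁) = -1.741.
W_a / W_b = -1.156 / -1.741 = 0.6638.

W_a / W_b ≈ 0.664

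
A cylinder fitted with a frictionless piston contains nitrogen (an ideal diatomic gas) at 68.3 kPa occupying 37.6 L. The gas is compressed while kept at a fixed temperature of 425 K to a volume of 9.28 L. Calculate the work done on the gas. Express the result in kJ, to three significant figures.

W ≈ 3.59 kJ

Isothermal: W = nRT ln(V₂/V₁) = P₁V₁ ln(V₂/V₁).
P₁V₁ = (68.3 kPa)(37.6 L) = 2568 J.
W = 2568 × ln(9.28/37.6) = 2568 × -1.399
W_by_gas = -3593 J; work on gas = −W_by = 3593 J.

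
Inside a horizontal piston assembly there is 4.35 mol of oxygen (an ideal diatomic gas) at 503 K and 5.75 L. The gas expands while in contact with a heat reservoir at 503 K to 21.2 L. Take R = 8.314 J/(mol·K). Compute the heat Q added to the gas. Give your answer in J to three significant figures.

Q ≈ 23700 J

Isothermal ⇒ ΔU = 0, so Q = W = nRT ln(V₂/V₁).
Q = (4.35)(8.314)(503) ln(21.2/5.75) = 18191 × 1.305 = 23736 J.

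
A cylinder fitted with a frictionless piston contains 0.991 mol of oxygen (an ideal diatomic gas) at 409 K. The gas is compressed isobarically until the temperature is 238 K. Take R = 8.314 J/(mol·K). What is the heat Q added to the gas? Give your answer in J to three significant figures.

Q ≈ -4930 J

Isobaric: W = nRΔT = (0.991)(8.314)(-171) = -1409 J.
ΔU = nCᵥΔT with Cᵥ = 5R/2: ΔU = (0.991)(20.79)(-171) = -3522 J.
Q = ΔU + W = -3522 − 1409 = -4931 J.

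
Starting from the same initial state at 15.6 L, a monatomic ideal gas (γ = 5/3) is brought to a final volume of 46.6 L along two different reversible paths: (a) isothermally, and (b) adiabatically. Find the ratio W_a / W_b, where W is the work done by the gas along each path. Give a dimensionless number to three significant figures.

Path (a) isothermal: W = P₁V₁ ln(V₂/V₁) → W_a/(P₁V₁) = 1.094.
Path (b) adiabatic: W = P₁V₁(1 − (V₁/V₂)^(γ−1))/(γ−1) → W_b/(P₁V₁) = 0.7768.
W_a / W_b = 1.094 / 0.7768 = 1.409.

W_a / W_b ≈ 1.41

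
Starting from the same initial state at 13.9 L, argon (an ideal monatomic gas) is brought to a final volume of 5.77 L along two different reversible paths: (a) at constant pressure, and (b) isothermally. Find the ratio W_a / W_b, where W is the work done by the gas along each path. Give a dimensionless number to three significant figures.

Path (a) isobaric: W = P₁(V₂ − V₁) → W_a/(P₁V₁) = -0.5849.
Path (b) isothermal: W = P₁V₁ ln(V₂/V₁) → W_b/(P₁V₁) = -0.8792.
W_a / W_b = -0.5849 / -0.8792 = 0.6652.

W_a / W_b ≈ 0.665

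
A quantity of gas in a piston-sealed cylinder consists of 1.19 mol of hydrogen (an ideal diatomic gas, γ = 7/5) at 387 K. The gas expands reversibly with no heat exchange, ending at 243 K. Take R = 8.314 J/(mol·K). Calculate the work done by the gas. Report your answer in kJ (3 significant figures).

Adiabatic ⇒ Q = 0, so W_by = −ΔU = nCᵥ(T₁ − T₂).
Cᵥ = 5R/2 = 20.79 J/(mol·K).
W = (1.19)(20.79)(387 − 243) = 3562 J.

W ≈ 3.56 kJ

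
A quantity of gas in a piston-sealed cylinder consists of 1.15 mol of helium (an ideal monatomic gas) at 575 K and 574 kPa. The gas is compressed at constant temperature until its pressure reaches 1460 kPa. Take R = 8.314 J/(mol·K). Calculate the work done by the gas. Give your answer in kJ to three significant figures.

Isothermal process: W = nRT ln(V₂/V₁) = nRT ln(P₁/P₂).
W = (1.15)(8.314)(575) × ln(574/1460)
  = 5498 × ln(0.3932) = 5498 × -0.9336
W_by_gas = -5132 J.

W ≈ -5.13 kJ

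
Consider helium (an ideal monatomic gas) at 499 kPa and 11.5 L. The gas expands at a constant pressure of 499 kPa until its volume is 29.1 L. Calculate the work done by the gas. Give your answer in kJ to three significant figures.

W ≈ 8.78 kJ

Isobaric: W = P ΔV.
W = (499 kPa)(29.1 − 11.5 L) = (499)(17.6) = 8782 J.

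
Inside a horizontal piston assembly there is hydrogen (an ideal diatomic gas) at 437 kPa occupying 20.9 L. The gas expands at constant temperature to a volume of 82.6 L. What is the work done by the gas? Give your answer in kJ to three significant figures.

Isothermal: W = nRT ln(V₂/V₁) = P₁V₁ ln(V₂/V₁).
P₁V₁ = (437 kPa)(20.9 L) = 9133 J.
W = 9133 × ln(82.6/20.9) = 9133 × 1.374
W_by_gas = 12552 J.

W ≈ 12.6 kJ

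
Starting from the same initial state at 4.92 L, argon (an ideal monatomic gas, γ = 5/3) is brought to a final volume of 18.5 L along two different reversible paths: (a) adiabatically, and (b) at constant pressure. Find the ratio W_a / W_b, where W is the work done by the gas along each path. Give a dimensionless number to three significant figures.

Path (a) adiabatic: W = P₁V₁(1 − (V₁/V₂)^(γ−1))/(γ−1) → W_a/(P₁V₁) = 0.8797.
Path (b) isobaric: W = P₁(V₂ − V₁) → W_b/(P₁V₁) = 2.76.
W_a / W_b = 0.8797 / 2.76 = 0.3187.

W_a / W_b ≈ 0.319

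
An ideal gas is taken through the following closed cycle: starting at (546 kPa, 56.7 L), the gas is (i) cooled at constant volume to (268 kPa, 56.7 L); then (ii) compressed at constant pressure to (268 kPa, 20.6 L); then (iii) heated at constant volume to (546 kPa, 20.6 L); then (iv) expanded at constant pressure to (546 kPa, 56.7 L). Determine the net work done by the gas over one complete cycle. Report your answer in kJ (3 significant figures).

W_net ≈ 10.0 kJ

Constant-volume legs do no work.
W(ii) = (268)(20.6 − 56.7) = -9675 J; W(iv) = (546)(56.7 − 20.6) = 19711 J.
W_net = -9675 + 19711 = 10036 J (the clockwise enclosed area).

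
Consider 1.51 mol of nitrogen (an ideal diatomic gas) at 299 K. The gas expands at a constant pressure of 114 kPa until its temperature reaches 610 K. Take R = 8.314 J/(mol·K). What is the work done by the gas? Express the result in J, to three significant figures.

Isobaric: W = P ΔV = nR ΔT.
W = (1.51)(8.314)(610 − 299) = 3904 J.

W ≈ 3900 J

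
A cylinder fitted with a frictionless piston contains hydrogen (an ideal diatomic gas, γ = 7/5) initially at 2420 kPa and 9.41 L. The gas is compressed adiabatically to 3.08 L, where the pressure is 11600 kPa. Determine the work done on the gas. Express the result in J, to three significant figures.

Adiabatic: W = (P₁V₁ − P₂V₂)/(γ − 1) with γ = 7/5.
P₁V₁ = 22772 J, P₂V₂ = 35728 J.
W = (22772 − 35728) / 0.4 = -32390 J.
Work on gas = −W_by = 32390 J.

W ≈ 32400 J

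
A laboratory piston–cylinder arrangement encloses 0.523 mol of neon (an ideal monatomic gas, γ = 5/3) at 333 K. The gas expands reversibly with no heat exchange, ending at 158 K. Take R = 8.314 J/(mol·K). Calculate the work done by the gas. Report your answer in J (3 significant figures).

Adiabatic ⇒ Q = 0, so W_by = −ΔU = nCᵥ(T₁ − T₂).
Cᵥ = 3R/2 = 12.47 J/(mol·K).
W = (0.523)(12.47)(333 − 158) = 1141 J.

W ≈ 1140 J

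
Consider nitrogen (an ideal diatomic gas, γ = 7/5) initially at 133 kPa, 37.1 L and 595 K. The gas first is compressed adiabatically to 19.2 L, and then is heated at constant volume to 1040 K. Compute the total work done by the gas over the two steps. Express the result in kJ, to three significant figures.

Step 1 (adiabatic): W = (P₁V₁ − P₂V₂)/(γ−1) = (4934 − 6422)/0.4 = -3719 J.
Step 2 (isochoric): W = 0 (constant volume).
W_total = -3719 + 0 = -3719 J.

W_total ≈ -3.72 kJ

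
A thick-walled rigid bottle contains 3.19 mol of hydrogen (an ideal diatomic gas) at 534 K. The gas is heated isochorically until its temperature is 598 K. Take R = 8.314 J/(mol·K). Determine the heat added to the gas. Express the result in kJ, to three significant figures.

Q ≈ 4.24 kJ

Constant volume ⇒ W = 0, so Q = ΔU = nCᵥΔT with Cᵥ = 5R/2 = 20.79 J/(mol·K).
ΔU = (3.19)(20.79)(598 − 534) = 4243 J.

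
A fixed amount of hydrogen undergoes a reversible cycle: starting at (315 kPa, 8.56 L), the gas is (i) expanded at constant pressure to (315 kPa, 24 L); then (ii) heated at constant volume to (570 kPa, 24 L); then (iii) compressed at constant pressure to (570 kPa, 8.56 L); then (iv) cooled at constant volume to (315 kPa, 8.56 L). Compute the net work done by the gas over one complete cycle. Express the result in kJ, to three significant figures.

Constant-volume legs do no work.
W(i) = (315)(24 − 8.56) = 4864 J; W(iii) = (570)(8.56 − 24) = -8801 J.
W_net = 4864 − 8801 = -3937 J (the counter-clockwise enclosed area).

W_net ≈ -3.94 kJ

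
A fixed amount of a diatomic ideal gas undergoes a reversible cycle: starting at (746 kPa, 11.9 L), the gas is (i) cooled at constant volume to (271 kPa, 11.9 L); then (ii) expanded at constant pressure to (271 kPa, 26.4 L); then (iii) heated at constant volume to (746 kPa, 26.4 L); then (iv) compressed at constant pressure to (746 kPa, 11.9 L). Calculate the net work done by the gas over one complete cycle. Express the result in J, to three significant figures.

W_net ≈ -6890 J

Constant-volume legs do no work.
W(ii) = (271)(26.4 − 11.9) = 3929 J; W(iv) = (746)(11.9 − 26.4) = -10817 J.
W_net = 3929 − 10817 = -6887 J (the counter-clockwise enclosed area).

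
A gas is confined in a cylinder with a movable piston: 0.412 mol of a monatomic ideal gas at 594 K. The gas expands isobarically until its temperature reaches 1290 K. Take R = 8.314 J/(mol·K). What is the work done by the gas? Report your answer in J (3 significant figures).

Isobaric: W = P ΔV = nR ΔT.
W = (0.412)(8.314)(1290 − 594) = 2384 J.

W ≈ 2380 J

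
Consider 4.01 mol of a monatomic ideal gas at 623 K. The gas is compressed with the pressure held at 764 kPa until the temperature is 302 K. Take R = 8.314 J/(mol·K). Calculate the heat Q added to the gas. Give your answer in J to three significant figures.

Q ≈ -26800 J

Isobaric: W = nRΔT = (4.01)(8.314)(-321) = -10702 J.
ΔU = nCᵥΔT with Cᵥ = 3R/2: ΔU = (4.01)(12.47)(-321) = -16053 J.
Q = ΔU + W = -16053 − 10702 = -26755 J.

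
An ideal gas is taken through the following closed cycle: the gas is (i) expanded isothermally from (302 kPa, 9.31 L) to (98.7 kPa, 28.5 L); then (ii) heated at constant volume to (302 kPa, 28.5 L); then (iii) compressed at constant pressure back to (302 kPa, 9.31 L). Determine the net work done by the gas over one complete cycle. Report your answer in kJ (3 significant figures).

Leg (i): W = PᵢVᵢ ln(V_f/Vᵢ) = (2812) ln(28.5/9.31) = 3146 J.
Leg (ii): W = 0.
Leg (iii): W = PΔV = (302)(9.31 − 28.5) = -5795 J.
W_net = 3146 − 5795 = -2650 J.

W_net ≈ -2.65 kJ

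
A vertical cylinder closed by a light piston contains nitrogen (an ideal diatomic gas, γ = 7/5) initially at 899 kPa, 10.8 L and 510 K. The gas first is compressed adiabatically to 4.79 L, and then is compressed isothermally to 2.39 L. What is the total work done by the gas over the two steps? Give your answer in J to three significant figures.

Step 1 (adiabatic): W = (P₁V₁ − P₂V₂)/(γ−1) = (9709 − 13441)/0.4 = -9329 J.
After step 1: P = 2806 kPa, V = 4.79 L, T = 706 K.
Step 2 (isothermal): W = P₁V₁ ln(V₂/V₁) = (13441) ln(2.39/4.79) = -9344 J.
W_total = -9329 − 9344 = -18673 J.

W_total ≈ -18700 J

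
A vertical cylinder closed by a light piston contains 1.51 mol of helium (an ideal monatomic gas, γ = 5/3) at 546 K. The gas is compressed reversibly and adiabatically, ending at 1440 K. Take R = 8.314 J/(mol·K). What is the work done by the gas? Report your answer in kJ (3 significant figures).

Adiabatic ⇒ Q = 0, so W_by = −ΔU = nCᵥ(T₁ − T₂).
Cᵥ = 3R/2 = 12.47 J/(mol·K).
W = (1.51)(12.47)(546 − 1440) = -16835 J.

W ≈ -16.8 kJ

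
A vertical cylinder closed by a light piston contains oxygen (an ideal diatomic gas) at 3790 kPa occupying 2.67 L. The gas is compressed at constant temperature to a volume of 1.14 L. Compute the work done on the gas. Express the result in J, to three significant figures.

W ≈ 8610 J

Isothermal: W = nRT ln(V₂/V₁) = P₁V₁ ln(V₂/V₁).
P₁V₁ = (3790 kPa)(2.67 L) = 10119 J.
W = 10119 × ln(1.14/2.67) = 10119 × -0.8511
W_by_gas = -8612 J; work on gas = −W_by = 8612 J.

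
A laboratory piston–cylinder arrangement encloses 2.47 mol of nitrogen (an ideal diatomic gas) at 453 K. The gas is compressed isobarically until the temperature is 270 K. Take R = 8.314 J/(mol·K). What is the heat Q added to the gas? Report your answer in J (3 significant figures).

Q ≈ -13200 J

Isobaric: W = nRΔT = (2.47)(8.314)(-183) = -3758 J.
ΔU = nCᵥΔT with Cᵥ = 5R/2: ΔU = (2.47)(20.79)(-183) = -9395 J.
Q = ΔU + W = -9395 − 3758 = -13153 J.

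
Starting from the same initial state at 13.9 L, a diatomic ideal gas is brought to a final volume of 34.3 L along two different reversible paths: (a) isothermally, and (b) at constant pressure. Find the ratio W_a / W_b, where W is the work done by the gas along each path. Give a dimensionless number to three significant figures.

Path (a) isothermal: W = P₁V₁ ln(V₂/V₁) → W_a/(P₁V₁) = 0.9033.
Path (b) isobaric: W = P₁(V₂ − V₁) → W_b/(P₁V₁) = 1.468.
W_a / W_b = 0.9033 / 1.468 = 0.6155.

W_a / W_b ≈ 0.615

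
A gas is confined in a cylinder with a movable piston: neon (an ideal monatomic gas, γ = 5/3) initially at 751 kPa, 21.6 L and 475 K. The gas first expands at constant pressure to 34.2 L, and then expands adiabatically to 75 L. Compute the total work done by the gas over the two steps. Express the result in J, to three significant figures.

Step 1 (isobaric): W = PΔV = (751 kPa)(34.2 − 21.6 L) = 9463 J.
After step 1: P = 751 kPa, V = 34.2 L, T = 752.1 K.
Step 2 (adiabatic): W = (P₁V₁ − P₂V₂)/(γ−1) = (25684 − 15216)/0.667 = 15702 J.
W_total = 9463 + 15702 = 25164 J.

W_total ≈ 25200 J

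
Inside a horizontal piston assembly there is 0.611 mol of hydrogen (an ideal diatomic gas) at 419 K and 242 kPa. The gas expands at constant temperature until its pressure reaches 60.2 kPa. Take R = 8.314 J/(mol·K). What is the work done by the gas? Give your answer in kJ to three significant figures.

W ≈ 2.96 kJ

Isothermal process: W = nRT ln(V₂/V₁) = nRT ln(P₁/P₂).
W = (0.611)(8.314)(419) × ln(242/60.2)
  = 2128 × ln(4.02) = 2128 × 1.391
W_by_gas = 2961 J.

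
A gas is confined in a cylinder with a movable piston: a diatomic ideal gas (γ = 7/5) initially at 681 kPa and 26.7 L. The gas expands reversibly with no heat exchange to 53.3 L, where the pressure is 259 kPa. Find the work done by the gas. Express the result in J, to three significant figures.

W ≈ 10900 J

Adiabatic: W = (P₁V₁ − P₂V₂)/(γ − 1) with γ = 7/5.
P₁V₁ = 18183 J, P₂V₂ = 13805 J.
W = (18183 − 13805) / 0.4 = 10945 J.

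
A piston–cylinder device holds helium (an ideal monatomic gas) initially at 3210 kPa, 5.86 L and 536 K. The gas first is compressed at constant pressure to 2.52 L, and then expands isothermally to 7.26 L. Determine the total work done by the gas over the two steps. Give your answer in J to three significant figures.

W_total ≈ -2160 J

Step 1 (isobaric): W = PΔV = (3210 kPa)(2.52 − 5.86 L) = -10721 J.
After step 1: P = 3210 kPa, V = 2.52 L, T = 230.5 K.
Step 2 (isothermal): W = P₁V₁ ln(V₂/V₁) = (8089) ln(7.26/2.52) = 8559 J.
W_total = -10721 + 8559 = -2162 J.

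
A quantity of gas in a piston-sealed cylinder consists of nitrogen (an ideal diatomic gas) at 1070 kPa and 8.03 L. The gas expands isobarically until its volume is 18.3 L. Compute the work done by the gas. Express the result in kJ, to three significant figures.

Isobaric: W = P ΔV.
W = (1070 kPa)(18.3 − 8.03 L) = (1070)(10.27) = 10989 J.

W ≈ 11.0 kJ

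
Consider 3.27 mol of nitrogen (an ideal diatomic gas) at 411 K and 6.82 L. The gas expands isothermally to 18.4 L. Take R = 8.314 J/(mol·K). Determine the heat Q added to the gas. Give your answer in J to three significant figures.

Isothermal ⇒ ΔU = 0, so Q = W = nRT ln(V₂/V₁).
Q = (3.27)(8.314)(411) ln(18.4/6.82) = 11174 × 0.9925 = 11090 J.

Q ≈ 11100 J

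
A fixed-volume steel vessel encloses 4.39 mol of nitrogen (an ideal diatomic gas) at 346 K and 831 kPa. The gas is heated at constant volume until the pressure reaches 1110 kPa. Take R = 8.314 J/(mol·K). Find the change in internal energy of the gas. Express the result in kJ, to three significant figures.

ΔU ≈ 10.6 kJ

Constant volume ⇒ W = 0, so Q = ΔU = nCᵥΔT with Cᵥ = 5R/2 = 20.79 J/(mol·K).
At constant V, T₂/T₁ = P₂/P₁ ⇒ ΔT = T₁(P₂/P₁ − 1) = 346·(1110/831 − 1) = 116.2 K.
ΔU = (4.39)(20.79)(116.2) = 10600 J.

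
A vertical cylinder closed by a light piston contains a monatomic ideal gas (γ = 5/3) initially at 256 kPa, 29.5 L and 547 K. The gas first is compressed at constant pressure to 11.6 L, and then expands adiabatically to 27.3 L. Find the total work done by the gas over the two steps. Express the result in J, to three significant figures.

W_total ≈ -2650 J

Step 1 (isobaric): W = PΔV = (256 kPa)(11.6 − 29.5 L) = -4582 J.
After step 1: P = 256 kPa, V = 11.6 L, T = 215.1 K.
Step 2 (adiabatic): W = (P₁V₁ − P₂V₂)/(γ−1) = (2970 − 1678)/0.667 = 1937 J.
W_total = -4582 + 1937 = -2646 J.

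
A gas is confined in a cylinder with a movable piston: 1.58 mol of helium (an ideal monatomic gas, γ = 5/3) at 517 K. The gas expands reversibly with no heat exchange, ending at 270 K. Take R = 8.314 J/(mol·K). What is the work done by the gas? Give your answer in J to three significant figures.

Adiabatic ⇒ Q = 0, so W_by = −ΔU = nCᵥ(T₁ − T₂).
Cᵥ = 3R/2 = 12.47 J/(mol·K).
W = (1.58)(12.47)(517 − 270) = 4867 J.

W ≈ 4870 J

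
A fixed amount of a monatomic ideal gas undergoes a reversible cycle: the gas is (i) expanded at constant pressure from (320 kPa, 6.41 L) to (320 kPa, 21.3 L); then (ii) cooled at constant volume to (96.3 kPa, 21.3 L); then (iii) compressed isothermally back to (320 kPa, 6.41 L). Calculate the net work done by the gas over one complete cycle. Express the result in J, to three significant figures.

W_net ≈ 2300 J

Leg (i): W = PΔV = (320)(21.3 − 6.41) = 4765 J.
Leg (ii): W = 0.
Leg (iii): W = PᵢVᵢ ln(V_f/Vᵢ) = (2051) ln(6.41/21.3) = -2463 J.
W_net = 4765 − 2463 = 2302 J.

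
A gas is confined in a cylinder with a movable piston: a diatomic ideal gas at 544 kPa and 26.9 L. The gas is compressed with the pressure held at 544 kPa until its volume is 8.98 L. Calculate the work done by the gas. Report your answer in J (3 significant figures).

W ≈ -9750 J

Isobaric: W = P ΔV.
W = (544 kPa)(8.98 − 26.9 L) = (544)(-17.92) = -9748 J.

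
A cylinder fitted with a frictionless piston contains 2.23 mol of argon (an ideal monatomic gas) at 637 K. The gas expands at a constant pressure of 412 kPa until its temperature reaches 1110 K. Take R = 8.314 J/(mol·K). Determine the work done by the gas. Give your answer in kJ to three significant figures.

W ≈ 8.77 kJ

Isobaric: W = P ΔV = nR ΔT.
W = (2.23)(8.314)(1110 − 637) = 8770 J.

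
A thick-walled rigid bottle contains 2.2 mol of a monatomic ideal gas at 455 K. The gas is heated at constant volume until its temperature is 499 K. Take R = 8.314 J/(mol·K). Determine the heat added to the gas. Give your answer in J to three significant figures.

Constant volume ⇒ W = 0, so Q = ΔU = nCᵥΔT with Cᵥ = 3R/2 = 12.47 J/(mol·K).
ΔU = (2.2)(12.47)(499 − 455) = 1207 J.

Q ≈ 1210 J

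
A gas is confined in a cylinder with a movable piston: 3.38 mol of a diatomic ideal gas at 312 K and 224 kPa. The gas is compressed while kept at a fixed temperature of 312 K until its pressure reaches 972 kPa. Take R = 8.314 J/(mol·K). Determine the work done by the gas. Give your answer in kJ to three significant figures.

W ≈ -12.9 kJ

Isothermal process: W = nRT ln(V₂/V₁) = nRT ln(P₁/P₂).
W = (3.38)(8.314)(312) × ln(224/972)
  = 8768 × ln(0.2305) = 8768 × -1.468
W_by_gas = -12868 J.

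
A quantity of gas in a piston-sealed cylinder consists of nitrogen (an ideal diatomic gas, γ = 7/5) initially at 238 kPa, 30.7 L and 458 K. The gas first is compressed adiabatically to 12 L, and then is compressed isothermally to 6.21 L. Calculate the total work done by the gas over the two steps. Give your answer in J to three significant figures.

Step 1 (adiabatic): W = (P₁V₁ − P₂V₂)/(γ−1) = (7307 − 10639)/0.4 = -8331 J.
After step 1: P = 886.6 kPa, V = 12 L, T = 666.9 K.
Step 2 (isothermal): W = P₁V₁ ln(V₂/V₁) = (10639) ln(6.21/12) = -7008 J.
W_total = -8331 − 7008 = -15339 J.

W_total ≈ -15300 J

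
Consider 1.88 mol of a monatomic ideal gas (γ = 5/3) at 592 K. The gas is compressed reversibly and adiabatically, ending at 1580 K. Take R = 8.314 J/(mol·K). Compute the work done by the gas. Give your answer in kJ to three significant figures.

Adiabatic ⇒ Q = 0, so W_by = −ΔU = nCᵥ(T₁ − T₂).
Cᵥ = 3R/2 = 12.47 J/(mol·K).
W = (1.88)(12.47)(592 − 1580) = -23164 J.

W ≈ -23.2 kJ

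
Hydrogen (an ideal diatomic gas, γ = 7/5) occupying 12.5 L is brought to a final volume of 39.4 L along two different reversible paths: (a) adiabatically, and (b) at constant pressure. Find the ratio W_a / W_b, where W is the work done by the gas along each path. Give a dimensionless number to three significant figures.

Path (a) adiabatic: W = P₁V₁(1 − (V₁/V₂)^(γ−1))/(γ−1) → W_a/(P₁V₁) = 0.9206.
Path (b) isobaric: W = P₁(V₂ − V₁) → W_b/(P₁V₁) = 2.152.
W_a / W_b = 0.9206 / 2.152 = 0.4278.

W_a / W_b ≈ 0.428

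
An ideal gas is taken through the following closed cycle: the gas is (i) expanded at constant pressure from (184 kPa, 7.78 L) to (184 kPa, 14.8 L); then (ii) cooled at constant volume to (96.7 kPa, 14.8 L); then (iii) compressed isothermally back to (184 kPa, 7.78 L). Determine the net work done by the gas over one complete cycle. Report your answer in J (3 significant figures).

W_net ≈ 371 J

Leg (i): W = PΔV = (184)(14.8 − 7.78) = 1292 J.
Leg (ii): W = 0.
Leg (iii): W = PᵢVᵢ ln(V_f/Vᵢ) = (1431) ln(7.78/14.8) = -920.3 J.
W_net = 1292 − 920.3 = 371.3 J.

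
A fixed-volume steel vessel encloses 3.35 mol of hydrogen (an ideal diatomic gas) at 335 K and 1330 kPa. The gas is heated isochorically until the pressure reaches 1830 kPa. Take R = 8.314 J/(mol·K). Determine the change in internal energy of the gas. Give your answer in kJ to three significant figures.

Constant volume ⇒ W = 0, so Q = ΔU = nCᵥΔT with Cᵥ = 5R/2 = 20.79 J/(mol·K).
At constant V, T₂/T₁ = P₂/P₁ ⇒ ΔT = T₁(P₂/P₁ − 1) = 335·(1830/1330 − 1) = 125.9 K.
ΔU = (3.35)(20.79)(125.9) = 8769 J.

ΔU ≈ 8.77 kJ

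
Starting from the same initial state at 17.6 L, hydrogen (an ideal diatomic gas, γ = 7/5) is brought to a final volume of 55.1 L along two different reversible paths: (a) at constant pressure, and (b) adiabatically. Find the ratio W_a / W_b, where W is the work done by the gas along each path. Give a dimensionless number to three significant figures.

W_a / W_b ≈ 2.33

Path (a) isobaric: W = P₁(V₂ − V₁) → W_a/(P₁V₁) = 2.131.
Path (b) adiabatic: W = P₁V₁(1 − (V₁/V₂)^(γ−1))/(γ−1) → W_b/(P₁V₁) = 0.9163.
W_a / W_b = 2.131 / 0.9163 = 2.325.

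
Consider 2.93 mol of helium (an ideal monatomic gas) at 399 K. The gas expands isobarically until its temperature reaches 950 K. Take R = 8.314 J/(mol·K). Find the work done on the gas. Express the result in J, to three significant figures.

Isobaric: W = P ΔV = nR ΔT.
W = (2.93)(8.314)(950 − 399) = 13422 J.
Work on gas = −W_by = -13422 J.

W ≈ -13400 J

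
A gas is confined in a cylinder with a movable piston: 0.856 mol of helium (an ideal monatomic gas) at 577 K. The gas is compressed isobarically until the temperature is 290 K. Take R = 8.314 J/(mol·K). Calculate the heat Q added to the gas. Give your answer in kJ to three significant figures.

Q ≈ -5.11 kJ

Isobaric: W = nRΔT = (0.856)(8.314)(-287) = -2043 J.
ΔU = nCᵥΔT with Cᵥ = 3R/2: ΔU = (0.856)(12.47)(-287) = -3064 J.
Q = ΔU + W = -3064 − 2043 = -5106 J.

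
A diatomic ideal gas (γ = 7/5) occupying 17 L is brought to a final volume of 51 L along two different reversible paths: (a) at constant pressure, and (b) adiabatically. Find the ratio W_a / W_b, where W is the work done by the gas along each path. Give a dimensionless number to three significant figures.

Path (a) isobaric: W = P₁(V₂ − V₁) → W_a/(P₁V₁) = 2.
Path (b) adiabatic: W = P₁V₁(1 − (V₁/V₂)^(γ−1))/(γ−1) → W_b/(P₁V₁) = 0.889.
W_a / W_b = 2 / 0.889 = 2.25.

W_a / W_b ≈ 2.25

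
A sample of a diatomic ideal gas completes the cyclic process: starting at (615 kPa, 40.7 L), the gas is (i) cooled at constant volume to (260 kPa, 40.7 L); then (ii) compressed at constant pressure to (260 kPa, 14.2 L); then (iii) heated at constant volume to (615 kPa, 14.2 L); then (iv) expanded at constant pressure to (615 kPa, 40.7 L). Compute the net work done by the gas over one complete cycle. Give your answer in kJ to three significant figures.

W_net ≈ 9.41 kJ

Constant-volume legs do no work.
W(ii) = (260)(14.2 − 40.7) = -6890 J; W(iv) = (615)(40.7 − 14.2) = 16298 J.
W_net = -6890 + 16298 = 9408 J (the clockwise enclosed area).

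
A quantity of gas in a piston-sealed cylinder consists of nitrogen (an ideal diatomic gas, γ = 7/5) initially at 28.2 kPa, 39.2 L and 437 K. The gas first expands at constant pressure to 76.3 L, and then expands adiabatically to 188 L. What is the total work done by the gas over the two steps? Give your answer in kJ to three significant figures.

W_total ≈ 2.68 kJ

Step 1 (isobaric): W = PΔV = (28.2 kPa)(76.3 − 39.2 L) = 1046 J.
After step 1: P = 28.2 kPa, V = 76.3 L, T = 850.6 K.
Step 2 (adiabatic): W = (P₁V₁ − P₂V₂)/(γ−1) = (2152 − 1500)/0.4 = 1629 J.
W_total = 1046 + 1629 = 2675 J.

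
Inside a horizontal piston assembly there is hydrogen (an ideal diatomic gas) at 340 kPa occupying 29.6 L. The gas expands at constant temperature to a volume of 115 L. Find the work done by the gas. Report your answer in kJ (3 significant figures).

Isothermal: W = nRT ln(V₂/V₁) = P₁V₁ ln(V₂/V₁).
P₁V₁ = (340 kPa)(29.6 L) = 10064 J.
W = 10064 × ln(115/29.6) = 10064 × 1.357
W_by_gas = 13658 J.

W ≈ 13.7 kJ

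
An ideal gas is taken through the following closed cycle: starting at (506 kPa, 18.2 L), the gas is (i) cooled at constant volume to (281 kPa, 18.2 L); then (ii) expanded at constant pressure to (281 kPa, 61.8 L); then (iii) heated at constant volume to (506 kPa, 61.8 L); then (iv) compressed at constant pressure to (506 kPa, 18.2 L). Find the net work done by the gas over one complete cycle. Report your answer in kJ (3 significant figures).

Constant-volume legs do no work.
W(ii) = (281)(61.8 − 18.2) = 12252 J; W(iv) = (506)(18.2 − 61.8) = -22062 J.
W_net = 12252 − 22062 = -9810 J (the counter-clockwise enclosed area).

W_net ≈ -9.81 kJ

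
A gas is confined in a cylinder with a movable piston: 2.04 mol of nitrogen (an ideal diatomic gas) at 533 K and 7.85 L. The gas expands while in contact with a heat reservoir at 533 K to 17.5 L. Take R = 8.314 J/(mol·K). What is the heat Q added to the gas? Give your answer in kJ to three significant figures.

Q ≈ 7.25 kJ

Isothermal ⇒ ΔU = 0, so Q = W = nRT ln(V₂/V₁).
Q = (2.04)(8.314)(533) ln(17.5/7.85) = 9040 × 0.8017 = 7247 J.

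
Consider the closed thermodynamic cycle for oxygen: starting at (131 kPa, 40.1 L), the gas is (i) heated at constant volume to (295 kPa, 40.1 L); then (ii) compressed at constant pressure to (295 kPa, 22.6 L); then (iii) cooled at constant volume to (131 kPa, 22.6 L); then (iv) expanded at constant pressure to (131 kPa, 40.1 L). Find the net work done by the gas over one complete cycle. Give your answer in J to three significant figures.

Constant-volume legs do no work.
W(ii) = (295)(22.6 − 40.1) = -5162 J; W(iv) = (131)(40.1 − 22.6) = 2292 J.
W_net = -5162 + 2292 = -2870 J (the counter-clockwise enclosed area).

W_net ≈ -2870 J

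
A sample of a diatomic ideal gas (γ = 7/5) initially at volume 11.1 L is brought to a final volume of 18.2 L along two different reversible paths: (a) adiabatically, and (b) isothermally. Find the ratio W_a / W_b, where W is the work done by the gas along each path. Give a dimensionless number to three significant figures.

W_a / W_b ≈ 0.907

Path (a) adiabatic: W = P₁V₁(1 − (V₁/V₂)^(γ−1))/(γ−1) → W_a/(P₁V₁) = 0.4486.
Path (b) isothermal: W = P₁V₁ ln(V₂/V₁) → W_b/(P₁V₁) = 0.4945.
W_a / W_b = 0.4486 / 0.4945 = 0.9073.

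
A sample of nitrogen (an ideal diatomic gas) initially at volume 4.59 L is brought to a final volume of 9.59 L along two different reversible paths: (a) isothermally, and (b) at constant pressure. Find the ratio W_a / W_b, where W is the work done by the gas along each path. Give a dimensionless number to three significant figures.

Path (a) isothermal: W = P₁V₁ ln(V₂/V₁) → W_a/(P₁V₁) = 0.7368.
Path (b) isobaric: W = P₁(V₂ − V₁) → W_b/(P₁V₁) = 1.089.
W_a / W_b = 0.7368 / 1.089 = 0.6764.

W_a / W_b ≈ 0.676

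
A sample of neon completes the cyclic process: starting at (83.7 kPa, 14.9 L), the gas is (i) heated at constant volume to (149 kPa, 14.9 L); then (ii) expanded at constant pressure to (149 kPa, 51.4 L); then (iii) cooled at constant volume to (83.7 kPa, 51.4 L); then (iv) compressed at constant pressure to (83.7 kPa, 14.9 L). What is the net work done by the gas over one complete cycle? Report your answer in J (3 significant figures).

W_net ≈ 2380 J

Constant-volume legs do no work.
W(ii) = (149)(51.4 − 14.9) = 5438 J; W(iv) = (83.7)(14.9 − 51.4) = -3055 J.
W_net = 5438 − 3055 = 2383 J (the clockwise enclosed area).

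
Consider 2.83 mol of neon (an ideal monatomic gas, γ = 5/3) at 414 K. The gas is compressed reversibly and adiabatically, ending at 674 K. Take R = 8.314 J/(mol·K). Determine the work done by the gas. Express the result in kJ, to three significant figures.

W ≈ -9.18 kJ

Adiabatic ⇒ Q = 0, so W_by = −ΔU = nCᵥ(T₁ − T₂).
Cᵥ = 3R/2 = 12.47 J/(mol·K).
W = (2.83)(12.47)(414 − 674) = -9176 J.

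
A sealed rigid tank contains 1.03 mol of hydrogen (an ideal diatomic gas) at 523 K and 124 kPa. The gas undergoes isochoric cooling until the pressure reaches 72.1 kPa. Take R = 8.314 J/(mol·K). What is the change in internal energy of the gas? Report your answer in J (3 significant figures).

ΔU ≈ -4690 J

Constant volume ⇒ W = 0, so Q = ΔU = nCᵥΔT with Cᵥ = 5R/2 = 20.79 J/(mol·K).
At constant V, T₂/T₁ = P₂/P₁ ⇒ ΔT = T₁(P₂/P₁ − 1) = 523·(72.1/124 − 1) = -218.9 K.
ΔU = (1.03)(20.79)(-218.9) = -4686 J.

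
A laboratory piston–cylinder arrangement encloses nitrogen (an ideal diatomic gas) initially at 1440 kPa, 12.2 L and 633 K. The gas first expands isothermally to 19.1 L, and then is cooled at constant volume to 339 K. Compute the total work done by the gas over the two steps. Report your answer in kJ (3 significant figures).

Step 1 (isothermal): W = P₁V₁ ln(V₂/V₁) = (17568) ln(19.1/12.2) = 7875 J.
Step 2 (isochoric): W = 0 (constant volume).
W_total = 7875 + 0 = 7875 J.

W_total ≈ 7.87 kJ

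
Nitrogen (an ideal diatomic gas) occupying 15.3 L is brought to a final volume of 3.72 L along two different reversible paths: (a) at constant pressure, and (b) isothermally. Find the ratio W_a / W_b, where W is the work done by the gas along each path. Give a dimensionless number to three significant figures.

W_a / W_b ≈ 0.535

Path (a) isobaric: W = P₁(V₂ − V₁) → W_a/(P₁V₁) = -0.7569.
Path (b) isothermal: W = P₁V₁ ln(V₂/V₁) → W_b/(P₁V₁) = -1.414.
W_a / W_b = -0.7569 / -1.414 = 0.5352.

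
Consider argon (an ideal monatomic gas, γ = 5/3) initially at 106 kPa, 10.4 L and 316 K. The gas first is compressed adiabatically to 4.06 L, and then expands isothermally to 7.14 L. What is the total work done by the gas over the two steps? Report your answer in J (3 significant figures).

Step 1 (adiabatic): W = (P₁V₁ − P₂V₂)/(γ−1) = (1102 − 2064)/0.667 = -1442 J.
After step 1: P = 508.3 kPa, V = 4.06 L, T = 591.6 K.
Step 2 (isothermal): W = P₁V₁ ln(V₂/V₁) = (2064) ln(7.14/4.06) = 1165 J.
W_total = -1442 + 1165 = -277.1 J.

W_total ≈ -277 J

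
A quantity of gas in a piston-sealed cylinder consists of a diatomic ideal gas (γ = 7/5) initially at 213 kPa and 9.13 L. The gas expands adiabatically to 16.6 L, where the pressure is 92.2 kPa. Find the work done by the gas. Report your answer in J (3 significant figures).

W ≈ 1040 J

Adiabatic: W = (P₁V₁ − P₂V₂)/(γ − 1) with γ = 7/5.
P₁V₁ = 1945 J, P₂V₂ = 1531 J.
W = (1945 − 1531) / 0.4 = 1035 J.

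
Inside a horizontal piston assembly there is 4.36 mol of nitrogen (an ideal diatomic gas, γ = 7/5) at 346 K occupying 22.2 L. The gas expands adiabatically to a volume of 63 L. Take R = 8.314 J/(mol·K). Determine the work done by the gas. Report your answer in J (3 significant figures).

W ≈ 10700 J

Adiabatic: TV^(γ−1) = const with γ = 7/5.
T₂ = T₁ (V₁/V₂)^(γ−1) = 346 × (22.2/63)^0.4 = 346 × 0.6589 = 228 K.
W_by = nCᵥ(T₁ − T₂) = (4.36)(20.79)(346 − 228) = 10696 J.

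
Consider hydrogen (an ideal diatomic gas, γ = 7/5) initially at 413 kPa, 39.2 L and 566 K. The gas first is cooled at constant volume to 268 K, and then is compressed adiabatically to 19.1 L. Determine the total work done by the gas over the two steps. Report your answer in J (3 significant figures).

W_total ≈ -6390 J

Step 1 (isochoric): W = 0 (constant volume).
After step 1: P = 195.6 kPa (V unchanged).
Step 2 (adiabatic): W = (P₁V₁ − P₂V₂)/(γ−1) = (7666 − 10220)/0.4 = -6386 J.
W_total = 0 − 6386 = -6386 J.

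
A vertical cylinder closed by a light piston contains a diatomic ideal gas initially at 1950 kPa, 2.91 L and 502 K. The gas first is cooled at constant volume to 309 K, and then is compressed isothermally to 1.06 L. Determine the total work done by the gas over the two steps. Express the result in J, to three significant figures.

W_total ≈ -3530 J

Step 1 (isochoric): W = 0 (constant volume).
After step 1: P = 1200 kPa (V unchanged).
Step 2 (isothermal): W = P₁V₁ ln(V₂/V₁) = (3493) ln(1.06/2.91) = -3527 J.
W_total = 0 − 3527 = -3527 J.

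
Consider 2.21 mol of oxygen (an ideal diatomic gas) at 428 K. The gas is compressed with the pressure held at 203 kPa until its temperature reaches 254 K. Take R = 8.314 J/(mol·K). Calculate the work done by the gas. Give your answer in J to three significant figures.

Isobaric: W = P ΔV = nR ΔT.
W = (2.21)(8.314)(254 − 428) = -3197 J.

W ≈ -3200 J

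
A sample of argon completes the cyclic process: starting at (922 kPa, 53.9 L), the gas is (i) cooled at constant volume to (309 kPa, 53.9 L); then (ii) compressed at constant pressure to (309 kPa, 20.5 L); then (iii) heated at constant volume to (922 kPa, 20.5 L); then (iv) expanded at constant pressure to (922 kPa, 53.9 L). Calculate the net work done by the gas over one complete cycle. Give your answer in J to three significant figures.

Constant-volume legs do no work.
W(ii) = (309)(20.5 − 53.9) = -10321 J; W(iv) = (922)(53.9 − 20.5) = 30795 J.
W_net = -10321 + 30795 = 20474 J (the clockwise enclosed area).

W_net ≈ 20500 J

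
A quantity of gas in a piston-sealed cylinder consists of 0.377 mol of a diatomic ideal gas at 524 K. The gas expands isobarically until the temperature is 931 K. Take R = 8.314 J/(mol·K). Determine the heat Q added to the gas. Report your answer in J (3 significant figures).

Q ≈ 4460 J

Isobaric: W = nRΔT = (0.377)(8.314)(407) = 1276 J.
ΔU = nCᵥΔT with Cᵥ = 5R/2: ΔU = (0.377)(20.79)(407) = 3189 J.
Q = ΔU + W = 3189 + 1276 = 4465 J.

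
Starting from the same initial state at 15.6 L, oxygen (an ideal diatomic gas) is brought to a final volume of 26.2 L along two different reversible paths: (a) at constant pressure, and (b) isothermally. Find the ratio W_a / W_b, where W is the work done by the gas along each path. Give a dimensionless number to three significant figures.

Path (a) isobaric: W = P₁(V₂ − V₁) → W_a/(P₁V₁) = 0.6795.
Path (b) isothermal: W = P₁V₁ ln(V₂/V₁) → W_b/(P₁V₁) = 0.5185.
W_a / W_b = 0.6795 / 0.5185 = 1.311.

W_a / W_b ≈ 1.31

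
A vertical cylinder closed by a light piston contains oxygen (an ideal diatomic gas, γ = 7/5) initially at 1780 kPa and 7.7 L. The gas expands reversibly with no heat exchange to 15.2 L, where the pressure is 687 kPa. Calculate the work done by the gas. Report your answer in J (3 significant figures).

Adiabatic: W = (P₁V₁ − P₂V₂)/(γ − 1) with γ = 7/5.
P₁V₁ = 13706 J, P₂V₂ = 10442 J.
W = (13706 − 10442) / 0.4 = 8159 J.

W ≈ 8160 J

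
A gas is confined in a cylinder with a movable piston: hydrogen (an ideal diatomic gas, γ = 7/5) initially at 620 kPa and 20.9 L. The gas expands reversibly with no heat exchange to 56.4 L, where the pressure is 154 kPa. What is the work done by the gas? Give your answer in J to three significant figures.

Adiabatic: W = (P₁V₁ − P₂V₂)/(γ − 1) with γ = 7/5.
P₁V₁ = 12958 J, P₂V₂ = 8686 J.
W = (12958 − 8686) / 0.4 = 10681 J.

W ≈ 10700 J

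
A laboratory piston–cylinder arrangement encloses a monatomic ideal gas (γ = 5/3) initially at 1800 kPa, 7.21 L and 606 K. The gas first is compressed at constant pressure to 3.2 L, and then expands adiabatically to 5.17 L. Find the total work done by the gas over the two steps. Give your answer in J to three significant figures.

Step 1 (isobaric): W = PΔV = (1800 kPa)(3.2 − 7.21 L) = -7218 J.
After step 1: P = 1800 kPa, V = 3.2 L, T = 269 K.
Step 2 (adiabatic): W = (P₁V₁ − P₂V₂)/(γ−1) = (5760 − 4183)/0.667 = 2365 J.
W_total = -7218 + 2365 = -4853 J.

W_total ≈ -4850 J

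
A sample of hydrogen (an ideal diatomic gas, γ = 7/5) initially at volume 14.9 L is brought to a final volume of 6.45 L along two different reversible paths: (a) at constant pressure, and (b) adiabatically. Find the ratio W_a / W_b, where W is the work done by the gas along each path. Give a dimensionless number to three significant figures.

W_a / W_b ≈ 0.570

Path (a) isobaric: W = P₁(V₂ − V₁) → W_a/(P₁V₁) = -0.5671.
Path (b) adiabatic: W = P₁V₁(1 − (V₁/V₂)^(γ−1))/(γ−1) → W_b/(P₁V₁) = -0.9945.
W_a / W_b = -0.5671 / -0.9945 = 0.5702.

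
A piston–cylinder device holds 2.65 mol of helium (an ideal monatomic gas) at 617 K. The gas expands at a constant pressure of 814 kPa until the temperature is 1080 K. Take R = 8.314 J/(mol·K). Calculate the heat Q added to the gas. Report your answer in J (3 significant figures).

Q ≈ 25500 J

Isobaric: W = nRΔT = (2.65)(8.314)(463) = 10201 J.
ΔU = nCᵥΔT with Cᵥ = 3R/2: ΔU = (2.65)(12.47)(463) = 15301 J.
Q = ΔU + W = 15301 + 10201 = 25502 J.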